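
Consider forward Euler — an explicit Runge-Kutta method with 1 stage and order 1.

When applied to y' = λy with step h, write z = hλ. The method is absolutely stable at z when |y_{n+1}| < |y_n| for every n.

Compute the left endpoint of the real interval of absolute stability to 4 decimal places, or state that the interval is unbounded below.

On y'=λy, z=hλ:
  order 1, 1-stage ⇒ R(z)=1+z
  (e.g. R(-1.42)=-0.42000, |R|=0.42000)

Boundary: |R(x)|=1, x<0.
x=-1.42: |R|=0.4200
|R(-2.34)|=1.3400 |R(-1.53)|=0.5300 |R(-1.32)|=0.3200
Bisect:
  x_lo=-2.7379 |R|=1.7379  x_hi=-0.3164 |R|=0.6836
  mid=-1.52716 |R|=0.52716 →hi
  mid=-2.13253 |R|=1.13253 →lo
  mid=-1.82984 |R|=0.82984 →hi
  mid=-1.98118 |R|=0.98118 →hi
  mid=-2.05686 |R|=1.05686 →lo
  mid=-2.01902 |R|=1.01902 →lo
  mid=-2.00010 |R|=1.00010 →lo
  ...
  [-2.00010,-1.99995] ⇒ x*=-2.0000
Stable set (-2.0000, 0).

z* = -2.0000.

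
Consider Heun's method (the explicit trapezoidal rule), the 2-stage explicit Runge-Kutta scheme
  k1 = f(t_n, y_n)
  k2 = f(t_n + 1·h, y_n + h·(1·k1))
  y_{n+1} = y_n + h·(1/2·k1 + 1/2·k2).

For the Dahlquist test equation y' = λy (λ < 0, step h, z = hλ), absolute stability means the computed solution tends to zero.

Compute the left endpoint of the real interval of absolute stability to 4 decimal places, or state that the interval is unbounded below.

left endpoint -2.0000.

Test eqn y'=λy, z=hλ:
  order 2, 2-stage ⇒ R(z)=1+z+z^2/2
  (e.g. R(-0.84)=0.51280, |R|=0.51280)

Solve |R(x)|<1 on ℝ⁻.
x=-0.84: |R|=0.5128
|R(-1.88)|=0.8872 |R(-1.38)|=0.5722 |R(-0.8)|=0.5200
Bisect:
  x_lo=-2.3289 |R|=1.3830  x_hi=-0.0711 |R|=0.9314
  mid=-1.20000 |R|=0.52000 →hi
  mid=-1.76444 |R|=0.79219 →hi
  mid=-2.04666 |R|=1.04775 →lo
  mid=-1.90555 |R|=0.91001 →hi
  mid=-1.97611 |R|=0.97639 →hi
  mid=-2.01139 |R|=1.01145 →lo
  mid=-1.99375 |R|=0.99377 →hi
  mid=-2.00257 |R|=1.00257 →lo
  mid=-1.99816 |R|=0.99816 →hi
  mid=-2.00036 |R|=1.00036 →lo
  ...
  [-2.00009,-1.99995] ⇒ x*=-2.0000
So |R|<1 on (-2.0000, 0).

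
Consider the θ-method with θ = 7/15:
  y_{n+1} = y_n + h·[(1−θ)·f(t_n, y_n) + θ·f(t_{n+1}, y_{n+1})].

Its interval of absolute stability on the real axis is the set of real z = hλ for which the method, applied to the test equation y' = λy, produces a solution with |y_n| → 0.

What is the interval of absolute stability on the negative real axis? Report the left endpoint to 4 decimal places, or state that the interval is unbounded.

Set f=λy, z=hλ:
  y_{n+1} = y_n + z·[8/15·y_n + 7/15·y_{n+1}] ⇒ (1 − 7/15z)y_{n+1} = (1 + 8/15z)y_n
  ⇒ R(z) = (1 + 8/15z)/(1 − 7/15z).

Need |R(x)|<1, x<0.
x=-1.34: |R|=0.1756
R=−1: 1+8/15x = −1+7/15x ⇒ -1/15x=2 ⇒ x=2/(-1/15)=-30.0000
Confirm numerically:
  x=-28.845: |R|=0.99468 <1
  x=-22.646: |R|=0.95762 <1
  x=-21.200: |R|=0.94614 <1
  x=-30.331: |R|=1.00146 >1
  x=-30.305: |R|=1.00134 >1
Interval (-30.0000, 0).

(-30.0000, 0).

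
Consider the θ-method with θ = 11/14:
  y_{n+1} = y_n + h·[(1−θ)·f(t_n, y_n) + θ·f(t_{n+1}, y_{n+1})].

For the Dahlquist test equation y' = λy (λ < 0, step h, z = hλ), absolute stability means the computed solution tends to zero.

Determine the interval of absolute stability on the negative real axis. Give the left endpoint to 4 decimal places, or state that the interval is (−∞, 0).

Set f=λy, z=hλ:
  y_{n+1} = y_n + z·[3/14·y_n + 11/14·y_{n+1}] ⇒ (1 − 11/14z)y_{n+1} = (1 + 3/14z)y_n
  so R(z) = (1 + 3/14z)/(1 − 11/14z).

Boundary: |R(x)|=1, x<0.
x=-1.19: |R|=0.3850
x=-2: |R|=0.2222
x=-10: |R|=0.1290
x=-100: |R|=0.2567
θ=11/14≥1/2 ⇒ |1+3/14x|<|1−11/14x| ∀x<0 ⇒ stable on all of ℝ⁻.

unbounded; (−∞, 0).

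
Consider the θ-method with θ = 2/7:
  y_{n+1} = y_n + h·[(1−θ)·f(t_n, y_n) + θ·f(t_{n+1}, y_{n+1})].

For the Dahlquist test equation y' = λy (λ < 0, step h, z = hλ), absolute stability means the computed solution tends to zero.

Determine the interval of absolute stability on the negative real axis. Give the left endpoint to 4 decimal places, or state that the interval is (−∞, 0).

(-4.6667, 0).

With y'=λy (z=hλ):
  y_{n+1} = y_n + z·[5/7·y_n + 2/7·y_{n+1}] ⇒ (1 − 2/7z)y_{n+1} = (1 + 5/7z)y_n
  Hence R(z) = (1 + 5/7z)/(1 − 2/7z).

Find x<0 with |R(x)|<1.
x=-1.6: |R|=0.0980
R=−1: 1+5/7x = −1+2/7x ⇒ -3/7x=2 ⇒ x=2/(-3/7)=-4.6667
Confirm numerically:
  x=-4.235: |R|=0.91629 <1
  x=-4.229: |R|=0.91506 <1
  x=-2.691: |R|=0.52132 <1
  x=-5.258: |R|=1.10128 >1
  x=-4.930: |R|=1.04686 >1
  x=-4.778: |R|=1.02017 >1
So |R|<1 on (-4.6667, 0).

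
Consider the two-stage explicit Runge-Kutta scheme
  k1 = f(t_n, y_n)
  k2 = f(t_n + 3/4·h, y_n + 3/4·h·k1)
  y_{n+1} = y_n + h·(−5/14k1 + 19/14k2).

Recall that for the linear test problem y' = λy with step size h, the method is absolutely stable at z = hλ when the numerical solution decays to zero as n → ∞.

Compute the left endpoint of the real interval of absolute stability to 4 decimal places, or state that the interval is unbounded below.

z* = -0.9825.

On y'=λy, z=hλ:
  k1=λy_n ⇒ h·k1=z·y_n;  k2=λ(1+3/4z)y_n ⇒ h·k2=z(1+3/4z)y_n
  y_{n+1}/y_n = 1 − 5/14z + 19/14z(1+3/4z) = 1 + z + 57/56z²
  R(z) = 1 + z + 57/56z².

Boundary: |R(x)|=1, x<0.
x=-1.66: |R|=2.1448
R=1: x+57/56x²=0 ⇒ x=−56/57=-0.9825; min R=1−1/(4·57/56)=0.7544>−1
Confirm numerically:
  x=-0.704: |R|=0.80047 <1
  x=-0.618: |R|=0.77074 <1
  x=-0.615: |R|=0.76998 <1
  x=-0.598: |R|=0.76599 <1
  x=-1.564: |R|=1.92578 >1
  x=-1.348: |R|=1.50155 >1
Interval (-0.9825, 0).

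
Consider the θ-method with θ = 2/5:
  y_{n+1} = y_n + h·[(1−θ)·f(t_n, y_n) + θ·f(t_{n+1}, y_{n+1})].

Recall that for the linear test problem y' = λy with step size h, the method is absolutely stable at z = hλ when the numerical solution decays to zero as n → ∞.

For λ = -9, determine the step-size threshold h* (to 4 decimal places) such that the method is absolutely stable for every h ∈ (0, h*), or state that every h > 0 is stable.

With y'=λy (z=hλ):
  y_{n+1} = y_n + z·[3/5·y_n + 2/5·y_{n+1}] ⇒ (1 − 2/5z)y_{n+1} = (1 + 3/5z)y_n
  R(z) = (1 + 3/5z)/(1 − 2/5z).

Boundary: |R(x)|=1, x<0.
x=-0.47: |R|=0.6044
R=−1: 1+3/5x = −1+2/5x ⇒ -1/5x=2 ⇒ x=2/(-1/5)=-10.0000
Confirm numerically:
  x=-8.754: |R|=0.94464 <1
  x=-8.343: |R|=0.92359 <1
  x=-6.725: |R|=0.82249 <1
  x=-10.191: |R|=1.00753 >1
  x=-10.183: |R|=1.00721 >1
So |R|<1 on (-10.0000, 0).

(-10.0000,0); λ=-9 ⇒ h* = (10)/9 = 1.1111.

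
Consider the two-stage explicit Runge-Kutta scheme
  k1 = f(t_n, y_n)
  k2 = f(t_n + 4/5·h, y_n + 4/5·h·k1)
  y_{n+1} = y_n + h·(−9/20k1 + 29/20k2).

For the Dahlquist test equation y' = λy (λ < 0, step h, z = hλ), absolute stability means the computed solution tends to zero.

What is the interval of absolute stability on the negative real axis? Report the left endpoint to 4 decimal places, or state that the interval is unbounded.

On y'=λy, z=hλ:
  k1=λy_n ⇒ h·k1=z·y_n;  k2=λ(1+4/5z)y_n ⇒ h·k2=z(1+4/5z)y_n
  y_{n+1}/y_n = 1 − 9/20z + 29/20z(1+4/5z) = 1 + z + 29/25z²
  Hence R(z) = 1 + z + 29/25z².

Solve |R(x)|<1 on ℝ⁻.
x=-1.4: |R|=1.8736
R=1: x+29/25x²=0 ⇒ x=−25/29=-0.8621; min R=1−1/(4·29/25)=0.7845>−1
Confirm numerically:
  x=-0.690: |R|=0.86228 <1
  x=-0.538: |R|=0.79776 <1
  x=-0.473: |R|=0.78653 <1
  x=-0.347: |R|=0.79267 <1
  x=-1.430: |R|=1.94208 >1
  x=-0.992: |R|=1.14951 >1
So |R|<1 on (-0.8621, 0).

z∈(-0.8621,0).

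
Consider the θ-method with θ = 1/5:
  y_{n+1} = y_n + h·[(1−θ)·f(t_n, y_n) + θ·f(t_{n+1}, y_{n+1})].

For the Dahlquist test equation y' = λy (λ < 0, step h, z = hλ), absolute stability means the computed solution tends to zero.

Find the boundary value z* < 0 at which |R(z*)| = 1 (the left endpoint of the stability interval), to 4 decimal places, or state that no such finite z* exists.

left endpoint -3.3333.

Set f=λy, z=hλ:
  y_{n+1} = y_n + z·[4/5·y_n + 1/5·y_{n+1}] ⇒ (1 − 1/5z)y_{n+1} = (1 + 4/5z)y_n
  ⇒ R(z) = (1 + 4/5z)/(1 − 1/5z).

Boundary: |R(x)|=1, x<0.
x=-1.49: |R|=0.1479
R=−1: 1+4/5x = −1+1/5x ⇒ -3/5x=2 ⇒ x=2/(-3/5)=-3.3333
Confirm numerically:
  x=-2.775: |R|=0.78457 <1
  x=-2.298: |R|=0.57440 <1
  x=-1.454: |R|=0.12643 <1
  x=-3.756: |R|=1.14481 >1
  x=-3.743: |R|=1.14057 >1
So |R|<1 on (-3.3333, 0).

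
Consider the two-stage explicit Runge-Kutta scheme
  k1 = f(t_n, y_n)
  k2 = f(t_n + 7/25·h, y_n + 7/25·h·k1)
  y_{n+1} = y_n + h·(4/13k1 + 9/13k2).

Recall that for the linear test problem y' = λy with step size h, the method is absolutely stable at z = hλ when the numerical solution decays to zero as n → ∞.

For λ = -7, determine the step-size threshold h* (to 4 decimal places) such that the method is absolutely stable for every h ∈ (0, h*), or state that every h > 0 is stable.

Set f=λy, z=hλ:
  k1=λy_n ⇒ h·k1=z·y_n;  k2=λ(1+7/25z)y_n ⇒ h·k2=z(1+7/25z)y_n
  y_{n+1}/y_n = 1 + 4/13z + 9/13z(1+7/25z) = 1 + z + 63/325z²
  Hence R(z) = 1 + z + 63/325z².

Find x<0 with |R(x)|<1.
x=-1.01: |R|=0.1877
R=1: x+63/325x²=0 ⇒ x=−325/63=-5.1587; min R=1−1/(4·63/325)=-0.2897>−1
Confirm numerically:
  x=-5.072: |R|=0.91473 <1
  x=-2.844: |R|=0.27611 <1
  x=-2.602: |R|=0.28958 <1
  x=-2.447: |R|=0.28629 <1
  x=-5.665: |R|=1.55595 >1
  x=-5.602: |R|=1.48136 >1
  x=-5.288: |R|=1.13251 >1
Stable set (-5.1587, 0).

(-5.1587,0); λ=-7 ⇒ h* = (325/63)/7 = 0.7370.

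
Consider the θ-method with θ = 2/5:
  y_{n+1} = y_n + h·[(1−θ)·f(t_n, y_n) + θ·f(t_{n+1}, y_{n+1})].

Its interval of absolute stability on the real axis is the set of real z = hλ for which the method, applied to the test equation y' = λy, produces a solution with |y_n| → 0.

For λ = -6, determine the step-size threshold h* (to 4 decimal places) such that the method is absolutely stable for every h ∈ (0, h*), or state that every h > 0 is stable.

(-10.0000,0); λ=-6 ⇒ h* = (10)/6 = 1.6667.

Test eqn y'=λy, z=hλ:
  y_{n+1} = y_n + z·[3/5·y_n + 2/5·y_{n+1}] ⇒ (1 − 2/5z)y_{n+1} = (1 + 3/5z)y_n
  R(z) = (1 + 3/5z)/(1 − 2/5z).

Solve |R(x)|<1 on ℝ⁻.
x=-0.97: |R|=0.3012
R=−1: 1+3/5x = −1+2/5x ⇒ -1/5x=2 ⇒ x=2/(-1/5)=-10.0000
Confirm numerically:
  x=-9.176: |R|=0.96471 <1
  x=-5.845: |R|=0.75105 <1
  x=-5.229: |R|=0.69136 <1
  x=-5.114: |R|=0.67914 <1
  x=-10.597: |R|=1.02279 >1
  x=-10.526: |R|=1.02019 >1
  x=-10.294: |R|=1.01149 >1
Stable set (-10.0000, 0).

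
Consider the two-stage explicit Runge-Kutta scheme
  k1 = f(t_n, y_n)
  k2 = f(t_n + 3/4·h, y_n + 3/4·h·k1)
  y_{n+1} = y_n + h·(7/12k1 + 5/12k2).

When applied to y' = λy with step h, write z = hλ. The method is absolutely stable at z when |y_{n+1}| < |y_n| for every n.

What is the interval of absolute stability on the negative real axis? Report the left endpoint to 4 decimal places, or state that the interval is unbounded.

(-3.2000, 0).

Test eqn y'=λy, z=hλ:
  k1=λy_n ⇒ h·k1=z·y_n;  k2=λ(1+3/4z)y_n ⇒ h·k2=z(1+3/4z)y_n
  y_{n+1}/y_n = 1 + 7/12z + 5/12z(1+3/4z) = 1 + z + 5/16z²
  so R(z) = 1 + z + 5/16z².

Boundary: |R(x)|=1, x<0.
x=-0.37: |R|=0.6728
R=1: x+5/16x²=0 ⇒ x=−16/5=-3.2000; min R=1−1/(4·5/16)=0.2000>−1
Confirm numerically:
  x=-2.711: |R|=0.58573 <1
  x=-2.111: |R|=0.28160 <1
  x=-1.801: |R|=0.21263 <1
  x=-3.428: |R|=1.24425 >1
  x=-3.271: |R|=1.07258 >1
So |R|<1 on (-3.2000, 0).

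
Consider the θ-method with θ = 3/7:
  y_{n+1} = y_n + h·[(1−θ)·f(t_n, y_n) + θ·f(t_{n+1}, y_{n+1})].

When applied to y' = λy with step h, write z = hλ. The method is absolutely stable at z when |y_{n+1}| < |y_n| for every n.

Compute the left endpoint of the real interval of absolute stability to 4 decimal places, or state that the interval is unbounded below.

With y'=λy (z=hλ):
  y_{n+1} = y_n + z·[4/7·y_n + 3/7·y_{n+1}] ⇒ (1 − 3/7z)y_{n+1} = (1 + 4/7z)y_n
  Hence R(z) = (1 + 4/7z)/(1 − 3/7z).

Find x<0 with |R(x)|<1.
x=-1.24: |R|=0.1903
R=−1: 1+4/7x = −1+3/7x ⇒ -1/7x=2 ⇒ x=2/(-1/7)=-14.0000
Confirm numerically:
  x=-13.443: |R|=0.98823 <1
  x=-12.206: |R|=0.95887 <1
  x=-8.793: |R|=0.84400 <1
  x=-8.537: |R|=0.83248 <1
  x=-14.522: |R|=1.01032 >1
  x=-14.515: |R|=1.01019 >1
  x=-14.469: |R|=1.00930 >1
Stable set (-14.0000, 0).

left endpoint -14.0000.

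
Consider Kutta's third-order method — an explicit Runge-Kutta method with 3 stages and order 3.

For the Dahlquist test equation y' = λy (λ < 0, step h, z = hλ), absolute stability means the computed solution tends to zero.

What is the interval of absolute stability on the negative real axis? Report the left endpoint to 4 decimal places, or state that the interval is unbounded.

z∈(-2.5127,0).

Set f=λy, z=hλ:
  order 3, 3-stage ⇒ R(z)=1+z+z^2/2+z^3/6
  (e.g. R(-0.37)=0.69001, |R|=0.69001)

Solve |R(x)|<1 on ℝ⁻.
x=-0.37: |R|=0.6900
|R(-2.51)|=0.9955 |R(-1.46)|=0.0871 |R(-0.57)|=0.5616
Bisect:
  x_lo=-3.0245 |R|=2.0618  x_hi=-0.3302 |R|=0.7184
  mid=-1.67732 |R|=0.05711 →hi
  mid=-2.35090 |R|=0.75300 →hi
  mid=-2.68769 |R|=1.31169 →lo
  mid=-2.51930 |R|=1.01080 →lo
  mid=-2.43510 |R|=0.87682 →hi
  mid=-2.47720 |R|=0.94250 →hi
  mid=-2.49825 |R|=0.97632 →hi
  mid=-2.50877 |R|=0.99348 →hi
  mid=-2.51403 |R|=1.00212 →lo
  mid=-2.51140 |R|=0.99780 →hi
  ...
  [-2.51288,-2.51272] ⇒ x*=-2.5127
Stable set (-2.5127, 0).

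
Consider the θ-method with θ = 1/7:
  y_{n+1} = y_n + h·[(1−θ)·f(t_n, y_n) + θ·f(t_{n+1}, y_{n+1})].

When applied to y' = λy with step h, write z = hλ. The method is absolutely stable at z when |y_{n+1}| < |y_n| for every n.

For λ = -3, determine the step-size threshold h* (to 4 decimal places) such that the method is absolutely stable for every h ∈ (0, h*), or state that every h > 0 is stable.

Test eqn y'=λy, z=hλ:
  y_{n+1} = y_n + z·[6/7·y_n + 1/7·y_{n+1}] ⇒ (1 − 1/7z)y_{n+1} = (1 + 6/7z)y_n
  R(z) = (1 + 6/7z)/(1 − 1/7z).

Boundary: |R(x)|=1, x<0.
x=-0.32: |R|=0.6940
R=−1: 1+6/7x = −1+1/7x ⇒ -5/7x=2 ⇒ x=2/(-5/7)=-2.8000
Confirm numerically:
  x=-2.687: |R|=0.94167 <1
  x=-2.581: |R|=0.88571 <1
  x=-2.435: |R|=0.80657 <1
  x=-2.256: |R|=0.70614 <1
  x=-3.213: |R|=1.20219 >1
  x=-3.187: |R|=1.18995 >1
  x=-3.042: |R|=1.12049 >1
Interval (-2.8000, 0).

(-2.8000,0); λ=-3 ⇒ h* = (14/5)/3 = 0.9333.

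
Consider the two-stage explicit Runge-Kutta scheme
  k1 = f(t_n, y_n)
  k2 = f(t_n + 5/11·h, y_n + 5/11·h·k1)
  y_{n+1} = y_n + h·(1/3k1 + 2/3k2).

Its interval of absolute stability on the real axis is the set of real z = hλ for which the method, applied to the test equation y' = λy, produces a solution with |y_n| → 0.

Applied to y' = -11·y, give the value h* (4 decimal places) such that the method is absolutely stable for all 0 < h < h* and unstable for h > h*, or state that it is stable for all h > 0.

(-3.3000,0); λ=-11 ⇒ h* = (33/10)/11 = 0.3000.

On y'=λy, z=hλ:
  k1=λy_n ⇒ h·k1=z·y_n;  k2=λ(1+5/11z)y_n ⇒ h·k2=z(1+5/11z)y_n
  y_{n+1}/y_n = 1 + 1/3z + 2/3z(1+5/11z) = 1 + z + 10/33z²
  so R(z) = 1 + z + 10/33z².

Find x<0 with |R(x)|<1.
x=-1.61: |R|=0.1755
R=1: x+10/33x²=0 ⇒ x=−33/10=-3.3000; min R=1−1/(4·10/33)=0.1750>−1
Confirm numerically:
  x=-2.700: |R|=0.50909 <1
  x=-2.064: |R|=0.22694 <1
  x=-2.046: |R|=0.22252 <1
  x=-1.496: |R|=0.18219 <1
  x=-3.852: |R|=1.64433 >1
  x=-3.351: |R|=1.05179 >1
Stable set (-3.3000, 0).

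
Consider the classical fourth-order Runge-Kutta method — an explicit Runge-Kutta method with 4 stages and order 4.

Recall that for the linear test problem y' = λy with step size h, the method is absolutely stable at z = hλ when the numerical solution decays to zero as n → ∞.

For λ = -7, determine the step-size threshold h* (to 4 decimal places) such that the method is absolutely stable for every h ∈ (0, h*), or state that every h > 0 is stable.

With y'=λy (z=hλ):
  order 4, 4-stage ⇒ R(z)=1+z+z^2/2+z^3/6+z^4/24
  (e.g. R(-0.74)=0.47876, |R|=0.47876)

Find x<0 with |R(x)|<1.
x=-0.74: |R|=0.4788
|R(-1.37)|=0.2867 |R(-0.98)|=0.3818 |R(-0.82)|=0.4431
Bisect:
  x_lo=-3.0974 |R|=1.5819  x_hi=-0.0597 |R|=0.9421
  mid=-1.57853 |R|=0.27050 →hi
  mid=-2.33795 |R|=0.51006 →hi
  mid=-2.71766 |R|=0.90273 →hi
  mid=-2.90751 |R|=1.20046 →lo
  mid=-2.81259 |R|=1.04193 →lo
  mid=-2.76512 |R|=0.97001 →hi
  mid=-2.78885 |R|=1.00538 →lo
  mid=-2.77699 |R|=0.98755 →hi
  mid=-2.78292 |R|=0.99643 →hi
  ...
  [-2.78533,-2.78515] ⇒ x*=-2.7853
Interval (-2.7853, 0).

(-2.7853,0); λ=-7 ⇒ h* = 0.3979.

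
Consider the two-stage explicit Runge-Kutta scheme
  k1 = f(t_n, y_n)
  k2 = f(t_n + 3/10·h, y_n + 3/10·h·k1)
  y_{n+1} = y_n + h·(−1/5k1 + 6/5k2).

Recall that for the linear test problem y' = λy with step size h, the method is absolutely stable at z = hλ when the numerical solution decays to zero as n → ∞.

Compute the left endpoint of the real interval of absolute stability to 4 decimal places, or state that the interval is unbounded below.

z* = -2.7778.

Test eqn y'=λy, z=hλ:
  k1=λy_n ⇒ h·k1=z·y_n;  k2=λ(1+3/10z)y_n ⇒ h·k2=z(1+3/10z)y_n
  y_{n+1}/y_n = 1 − 1/5z + 6/5z(1+3/10z) = 1 + z + 9/25z²
  so R(z) = 1 + z + 9/25z².

Boundary: |R(x)|=1, x<0.
x=-0.55: |R|=0.5589
R=1: x+9/25x²=0 ⇒ x=−25/9=-2.7778; min R=1−1/(4·9/25)=0.3056>−1
Confirm numerically:
  x=-2.229: |R|=0.55964 <1
  x=-2.180: |R|=0.53086 <1
  x=-1.924: |R|=0.40864 <1
  x=-3.009: |R|=1.25047 >1
  x=-3.000: |R|=1.24000 >1
  x=-2.871: |R|=1.09635 >1
So |R|<1 on (-2.7778, 0).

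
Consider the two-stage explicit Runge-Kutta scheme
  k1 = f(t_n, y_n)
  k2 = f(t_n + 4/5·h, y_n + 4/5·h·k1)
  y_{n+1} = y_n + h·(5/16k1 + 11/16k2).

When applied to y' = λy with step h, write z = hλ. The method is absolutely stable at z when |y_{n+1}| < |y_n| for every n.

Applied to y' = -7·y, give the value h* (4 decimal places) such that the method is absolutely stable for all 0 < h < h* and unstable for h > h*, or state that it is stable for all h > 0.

Set f=λy, z=hλ:
  k1=λy_n ⇒ h·k1=z·y_n;  k2=λ(1+4/5z)y_n ⇒ h·k2=z(1+4/5z)y_n
  y_{n+1}/y_n = 1 + 5/16z + 11/16z(1+4/5z) = 1 + z + 11/20z²
  ⇒ R(z) = 1 + z + 11/20z².

Boundary: |R(x)|=1, x<0.
x=-0.68: |R|=0.5743
R=1: x+11/20x²=0 ⇒ x=−20/11=-1.8182; min R=1−1/(4·11/20)=0.5455>−1
Confirm numerically:
  x=-1.742: |R|=0.92701 <1
  x=-1.388: |R|=0.67160 <1
  x=-1.113: |R|=0.56832 <1
  x=-2.166: |R|=1.41436 >1
  x=-2.156: |R|=1.40058 >1
  x=-1.945: |R|=1.13566 >1
Stable set (-1.8182, 0).

(-1.8182,0); λ=-7 ⇒ h* = (20/11)/7 = 0.2597.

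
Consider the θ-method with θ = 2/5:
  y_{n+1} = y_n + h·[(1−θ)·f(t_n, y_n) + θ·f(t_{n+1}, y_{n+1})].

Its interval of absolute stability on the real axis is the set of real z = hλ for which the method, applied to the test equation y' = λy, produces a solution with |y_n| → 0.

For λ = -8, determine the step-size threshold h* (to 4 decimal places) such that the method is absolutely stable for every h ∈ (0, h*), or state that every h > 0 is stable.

(-10.0000,0); λ=-8 ⇒ h* = (10)/8 = 1.2500.

On y'=λy, z=hλ:
  y_{n+1} = y_n + z·[3/5·y_n + 2/5·y_{n+1}] ⇒ (1 − 2/5z)y_{n+1} = (1 + 3/5z)y_n
  Hence R(z) = (1 + 3/5z)/(1 − 2/5z).

Find x<0 with |R(x)|<1.
x=-1.62: |R|=0.0170
R=−1: 1+3/5x = −1+2/5x ⇒ -1/5x=2 ⇒ x=2/(-1/5)=-10.0000
Confirm numerically:
  x=-9.463: |R|=0.97756 <1
  x=-9.437: |R|=0.97642 <1
  x=-7.278: |R|=0.86081 <1
  x=-5.118: |R|=0.67957 <1
  x=-10.345: |R|=1.01343 >1
  x=-10.029: |R|=1.00116 >1
Interval (-10.0000, 0).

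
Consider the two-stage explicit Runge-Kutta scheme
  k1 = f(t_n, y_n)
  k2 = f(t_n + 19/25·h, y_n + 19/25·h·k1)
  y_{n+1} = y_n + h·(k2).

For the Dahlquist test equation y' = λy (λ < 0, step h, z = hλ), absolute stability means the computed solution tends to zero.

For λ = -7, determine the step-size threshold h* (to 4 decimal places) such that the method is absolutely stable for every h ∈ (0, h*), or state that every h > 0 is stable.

On y'=λy, z=hλ:
  k1=λy_n ⇒ h·k1=z·y_n;  k2=λ(1+19/25z)y_n ⇒ h·k2=z(1+19/25z)y_n
  y_{n+1}/y_n = 1 + z(1+19/25z) = 1 + z + 19/25z²
  R(z) = 1 + z + 19/25z².

Need |R(x)|<1, x<0.
x=-1.64: |R|=1.4041
R=1: x+19/25x²=0 ⇒ x=−25/19=-1.3158; min R=1−1/(4·19/25)=0.6711>−1
Confirm numerically:
  x=-1.088: |R|=0.81165 <1
  x=-0.958: |R|=0.73950 <1
  x=-0.825: |R|=0.69227 <1
  x=-0.700: |R|=0.67240 <1
  x=-1.613: |R|=1.36434 >1
  x=-1.484: |R|=1.18971 >1
  x=-1.340: |R|=1.02466 >1
So |R|<1 on (-1.3158, 0).

(-1.3158,0); λ=-7 ⇒ h* = (25/19)/7 = 0.1880.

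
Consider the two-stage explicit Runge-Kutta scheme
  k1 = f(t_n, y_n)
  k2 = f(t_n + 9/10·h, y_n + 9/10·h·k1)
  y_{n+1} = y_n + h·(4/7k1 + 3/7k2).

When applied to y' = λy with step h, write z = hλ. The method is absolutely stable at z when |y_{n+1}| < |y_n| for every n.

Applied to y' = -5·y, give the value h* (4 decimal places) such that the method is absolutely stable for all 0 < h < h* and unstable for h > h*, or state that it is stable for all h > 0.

With y'=λy (z=hλ):
  k1=λy_n ⇒ h·k1=z·y_n;  k2=λ(1+9/10z)y_n ⇒ h·k2=z(1+9/10z)y_n
  y_{n+1}/y_n = 1 + 4/7z + 3/7z(1+9/10z) = 1 + z + 27/70z²
  so R(z) = 1 + z + 27/70z².

Find x<0 with |R(x)|<1.
x=-0.42: |R|=0.6480
R=1: x+27/70x²=0 ⇒ x=−70/27=-2.5926; min R=1−1/(4·27/70)=0.3519>−1
Confirm numerically:
  x=-2.339: |R|=0.77121 <1
  x=-1.885: |R|=0.48553 <1
  x=-1.755: |R|=0.43301 <1
  x=-1.638: |R|=0.39689 <1
  x=-2.872: |R|=1.30952 >1
  x=-2.636: |R|=1.04413 >1
So |R|<1 on (-2.5926, 0).

(-2.5926,0); λ=-5 ⇒ h* = (70/27)/5 = 0.5185.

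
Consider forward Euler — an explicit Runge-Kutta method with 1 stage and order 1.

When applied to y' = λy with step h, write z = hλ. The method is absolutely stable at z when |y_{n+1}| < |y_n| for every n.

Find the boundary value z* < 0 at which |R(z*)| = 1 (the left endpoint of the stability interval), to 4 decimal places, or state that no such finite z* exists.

Test eqn y'=λy, z=hλ:
  order 1, 1-stage ⇒ R(z)=1+z
  (e.g. R(-1.53)=-0.53000, |R|=0.53000)

Solve |R(x)|<1 on ℝ⁻.
x=-1.53: |R|=0.5300
|R(-2.3)|=1.3000 |R(-1.9)|=0.9000 |R(-1.57)|=0.5700
Bisect:
  x_lo=-2.8720 |R|=1.8720  x_hi=-0.2162 |R|=0.7838
  mid=-1.54408 |R|=0.54408 →hi
  mid=-2.20801 |R|=1.20801 →lo
  mid=-1.87605 |R|=0.87605 →hi
  mid=-2.04203 |R|=1.04203 →lo
  mid=-1.95904 |R|=0.95904 →hi
  mid=-2.00053 |R|=1.00053 →lo
  mid=-1.97979 |R|=0.97979 →hi
  mid=-1.99016 |R|=0.99016 →hi
  mid=-1.99535 |R|=0.99535 →hi
  mid=-1.99794 |R|=0.99794 →hi
  ...
  [-2.00005,-1.99988] ⇒ x*=-2.0000
Interval (-2.0000, 0).

z* = -2.0000.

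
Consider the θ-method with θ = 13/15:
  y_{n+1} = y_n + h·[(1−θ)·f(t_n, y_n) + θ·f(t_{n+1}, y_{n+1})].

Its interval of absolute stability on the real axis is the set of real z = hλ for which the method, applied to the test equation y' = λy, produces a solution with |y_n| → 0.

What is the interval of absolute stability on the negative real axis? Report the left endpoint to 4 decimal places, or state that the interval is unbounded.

unbounded; (−∞, 0).

On y'=λy, z=hλ:
  y_{n+1} = y_n + z·[2/15·y_n + 13/15·y_{n+1}] ⇒ (1 − 13/15z)y_{n+1} = (1 + 2/15z)y_n
  R(z) = (1 + 2/15z)/(1 − 13/15z).

Need |R(x)|<1, x<0.
x=-0.63: |R|=0.5925
x=-2: |R|=0.2683
x=-10: |R|=0.0345
x=-100: |R|=0.1407
θ=13/15≥1/2 ⇒ |1+2/15x|<|1−13/15x| ∀x<0 ⇒ interval (−∞,0).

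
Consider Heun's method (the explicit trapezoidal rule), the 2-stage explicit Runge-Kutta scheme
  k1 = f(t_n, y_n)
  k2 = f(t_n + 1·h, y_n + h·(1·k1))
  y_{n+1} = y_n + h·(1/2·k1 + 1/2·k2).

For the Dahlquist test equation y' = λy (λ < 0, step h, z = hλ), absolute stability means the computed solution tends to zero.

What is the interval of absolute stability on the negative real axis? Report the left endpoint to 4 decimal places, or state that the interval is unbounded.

z∈(-2.0000,0).

Test eqn y'=λy, z=hλ:
  order 2, 2-stage ⇒ R(z)=1+z+z^2/2
  (e.g. R(-0.83)=0.51445, |R|=0.51445)

Find x<0 with |R(x)|<1.
x=-0.83: |R|=0.5145
|R(-2.11)|=1.1160 |R(-1.02)|=0.5002 |R(-0.97)|=0.5005
Bisect:
  x_lo=-2.6426 |R|=1.8491  x_hi=-0.2276 |R|=0.7983
  mid=-1.43509 |R|=0.59465 →hi
  mid=-2.03884 |R|=1.03959 →lo
  mid=-1.73696 |R|=0.77156 →hi
  mid=-1.88790 |R|=0.89418 →hi
  mid=-1.96337 |R|=0.96404 →hi
  mid=-2.00110 |R|=1.00111 →lo
  mid=-1.98224 |R|=0.98240 →hi
  ...
  [-2.00007,-1.99993] ⇒ x*=-2.0000
Interval (-2.0000, 0).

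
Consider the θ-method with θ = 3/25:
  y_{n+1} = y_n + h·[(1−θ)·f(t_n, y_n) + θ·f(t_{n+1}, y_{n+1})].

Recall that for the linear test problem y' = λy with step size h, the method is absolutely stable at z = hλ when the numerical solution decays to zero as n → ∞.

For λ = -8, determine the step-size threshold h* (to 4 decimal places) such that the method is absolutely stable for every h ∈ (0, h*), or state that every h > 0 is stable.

Set f=λy, z=hλ:
  y_{n+1} = y_n + z·[22/25·y_n + 3/25·y_{n+1}] ⇒ (1 − 3/25z)y_{n+1} = (1 + 22/25z)y_n
  so R(z) = (1 + 22/25z)/(1 − 3/25z).

Solve |R(x)|<1 on ℝ⁻.
x=-0.92: |R|=0.1715
R=−1: 1+22/25x = −1+3/25x ⇒ -19/25x=2 ⇒ x=2/(-19/25)=-2.6316
Confirm numerically:
  x=-2.398: |R|=0.86215 <1
  x=-2.303: |R|=0.80435 <1
  x=-2.057: |R|=0.64977 <1
  x=-1.859: |R|=0.51993 <1
  x=-2.925: |R|=1.16506 >1
  x=-2.884: |R|=1.14252 >1
Interval (-2.6316, 0).

(-2.6316,0); λ=-8 ⇒ h* = (50/19)/8 = 0.3289.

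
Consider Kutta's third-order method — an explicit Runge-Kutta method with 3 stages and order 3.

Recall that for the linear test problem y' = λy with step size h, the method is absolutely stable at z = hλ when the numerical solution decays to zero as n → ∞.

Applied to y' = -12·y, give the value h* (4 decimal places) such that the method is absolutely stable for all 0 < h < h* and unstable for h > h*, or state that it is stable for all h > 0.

Test eqn y'=λy, z=hλ:
  order 3, 3-stage ⇒ R(z)=1+z+z^2/2+z^3/6
  (e.g. R(-0.56)=0.56753, |R|=0.56753)

Need |R(x)|<1, x<0.
x=-0.56: |R|=0.5675
|R(-2.88)|=1.7141 |R(-2.72)|=1.3747 |R(-2.27)|=0.6431
Bisect:
  x_lo=-3.1110 |R|=2.2900  x_hi=-0.3917 |R|=0.6750
  mid=-1.75136 |R|=0.11304 →hi
  mid=-2.43116 |R|=0.87081 →hi
  mid=-2.77107 |R|=1.47808 →lo
  mid=-2.60112 |R|=1.15132 →lo
  mid=-2.51614 |R|=1.00559 →lo
  mid=-2.47365 |R|=0.93687 →hi
  mid=-2.49490 |R|=0.97089 →hi
  mid=-2.50552 |R|=0.98816 →hi
  mid=-2.51083 |R|=0.99685 →hi
  mid=-2.51349 |R|=1.00122 →lo
  ...
  [-2.51282,-2.51266] ⇒ x*=-2.5127
Stable set (-2.5127, 0).

(-2.5127,0); λ=-12 ⇒ h* = 0.2094.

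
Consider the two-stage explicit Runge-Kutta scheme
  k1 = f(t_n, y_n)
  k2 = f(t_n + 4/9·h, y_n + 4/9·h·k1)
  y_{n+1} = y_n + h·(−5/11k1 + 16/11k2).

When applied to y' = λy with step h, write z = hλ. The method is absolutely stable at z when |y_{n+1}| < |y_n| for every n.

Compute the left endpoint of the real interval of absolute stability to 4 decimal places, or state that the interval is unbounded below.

z* = -1.5469.

Set f=λy, z=hλ:
  k1=λy_n ⇒ h·k1=z·y_n;  k2=λ(1+4/9z)y_n ⇒ h·k2=z(1+4/9z)y_n
  y_{n+1}/y_n = 1 − 5/11z + 16/11z(1+4/9z) = 1 + z + 64/99z²
  so R(z) = 1 + z + 64/99z².

Boundary: |R(x)|=1, x<0.
x=-0.55: |R|=0.6456
R=1: x+64/99x²=0 ⇒ x=−99/64=-1.5469; min R=1−1/(4·64/99)=0.6133>−1
Confirm numerically:
  x=-1.286: |R|=0.78312 <1
  x=-0.941: |R|=0.63143 <1
  x=-0.781: |R|=0.61332 <1
  x=-2.069: |R|=1.69836 >1
  x=-1.844: |R|=1.35420 >1
  x=-1.706: |R|=1.17549 >1
Stable set (-1.5469, 0).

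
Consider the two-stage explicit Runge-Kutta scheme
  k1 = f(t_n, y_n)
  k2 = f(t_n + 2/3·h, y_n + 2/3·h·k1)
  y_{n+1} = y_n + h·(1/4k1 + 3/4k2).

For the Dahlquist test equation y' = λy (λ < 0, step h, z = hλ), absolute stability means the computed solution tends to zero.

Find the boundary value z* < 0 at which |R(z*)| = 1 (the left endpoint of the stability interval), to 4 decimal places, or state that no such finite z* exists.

left endpoint -2.0000.

Set f=λy, z=hλ:
  k1=λy_n ⇒ h·k1=z·y_n;  k2=λ(1+2/3z)y_n ⇒ h·k2=z(1+2/3z)y_n
  y_{n+1}/y_n = 1 + 1/4z + 3/4z(1+2/3z) = 1 + z + 1/2z²
  so R(z) = 1 + z + 1/2z².

Find x<0 with |R(x)|<1.
x=-0.89: |R|=0.5061
R=1: x+1/2x²=0 ⇒ x=−2=-2.0000; min R=1−1/(4·1/2)=0.5000>−1
Confirm numerically:
  x=-1.634: |R|=0.70098 <1
  x=-1.156: |R|=0.51217 <1
  x=-0.958: |R|=0.50088 <1
  x=-0.942: |R|=0.50168 <1
  x=-2.226: |R|=1.25154 >1
  x=-2.049: |R|=1.05020 >1
So |R|<1 on (-2.0000, 0).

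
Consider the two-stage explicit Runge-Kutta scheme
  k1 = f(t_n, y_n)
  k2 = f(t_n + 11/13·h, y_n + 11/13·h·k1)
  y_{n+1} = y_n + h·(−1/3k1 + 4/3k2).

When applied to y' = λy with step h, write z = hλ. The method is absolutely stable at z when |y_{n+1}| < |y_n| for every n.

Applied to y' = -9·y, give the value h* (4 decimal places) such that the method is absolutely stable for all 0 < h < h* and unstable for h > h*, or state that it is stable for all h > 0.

(-0.8864,0); λ=-9 ⇒ h* = (39/44)/9 = 0.0985.

With y'=λy (z=hλ):
  k1=λy_n ⇒ h·k1=z·y_n;  k2=λ(1+11/13z)y_n ⇒ h·k2=z(1+11/13z)y_n
  y_{n+1}/y_n = 1 − 1/3z + 4/3z(1+11/13z) = 1 + z + 44/39z²
  ⇒ R(z) = 1 + z + 44/39z².

Boundary: |R(x)|=1, x<0.
x=-0.38: |R|=0.7829
R=1: x+44/39x²=0 ⇒ x=−39/44=-0.8864; min R=1−1/(4·44/39)=0.7784>−1
Confirm numerically:
  x=-0.797: |R|=0.91965 <1
  x=-0.548: |R|=0.79080 <1
  x=-0.380: |R|=0.78291 <1
  x=-1.368: |R|=1.74335 >1
  x=-1.213: |R|=1.44701 >1
  x=-1.001: |R|=1.12946 >1
Interval (-0.8864, 0).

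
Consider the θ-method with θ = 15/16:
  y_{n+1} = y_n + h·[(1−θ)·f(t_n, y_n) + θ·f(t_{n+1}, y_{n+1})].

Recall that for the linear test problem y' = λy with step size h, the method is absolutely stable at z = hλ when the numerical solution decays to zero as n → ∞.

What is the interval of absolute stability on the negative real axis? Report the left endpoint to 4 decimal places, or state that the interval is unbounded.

(−∞, 0) — no finite endpoint.

Test eqn y'=λy, z=hλ:
  y_{n+1} = y_n + z·[1/16·y_n + 15/16·y_{n+1}] ⇒ (1 − 15/16z)y_{n+1} = (1 + 1/16z)y_n
  ⇒ R(z) = (1 + 1/16z)/(1 − 15/16z).

Solve |R(x)|<1 on ℝ⁻.
x=-0.8: |R|=0.5429
x=-2: |R|=0.3043
x=-10: |R|=0.0361
x=-100: |R|=0.0554
θ=15/16≥1/2 ⇒ |1+1/16x|<|1−15/16x| ∀x<0 ⇒ stable on all of ℝ⁻.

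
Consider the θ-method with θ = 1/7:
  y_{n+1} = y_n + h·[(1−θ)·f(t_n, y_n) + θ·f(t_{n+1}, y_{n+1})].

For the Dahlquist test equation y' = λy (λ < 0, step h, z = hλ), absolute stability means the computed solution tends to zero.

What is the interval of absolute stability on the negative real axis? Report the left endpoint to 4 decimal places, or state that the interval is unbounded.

With y'=λy (z=hλ):
  y_{n+1} = y_n + z·[6/7·y_n + 1/7·y_{n+1}] ⇒ (1 − 1/7z)y_{n+1} = (1 + 6/7z)y_n
  so R(z) = (1 + 6/7z)/(1 − 1/7z).

Solve |R(x)|<1 on ℝ⁻.
x=-1.35: |R|=0.1317
R=−1: 1+6/7x = −1+1/7x ⇒ -5/7x=2 ⇒ x=2/(-5/7)=-2.8000
Confirm numerically:
  x=-1.944: |R|=0.52147 <1
  x=-1.779: |R|=0.41850 <1
  x=-1.454: |R|=0.20393 <1
  x=-1.297: |R|=0.09425 <1
  x=-3.387: |R|=1.28256 >1
  x=-3.253: |R|=1.22091 >1
Interval (-2.8000, 0).

z∈(-2.8000,0).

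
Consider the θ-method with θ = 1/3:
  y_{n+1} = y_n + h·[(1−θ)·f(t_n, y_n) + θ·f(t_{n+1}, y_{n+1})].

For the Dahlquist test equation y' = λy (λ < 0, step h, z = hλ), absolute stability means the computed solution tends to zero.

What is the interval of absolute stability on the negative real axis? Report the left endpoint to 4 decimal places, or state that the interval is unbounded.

Set f=λy, z=hλ:
  y_{n+1} = y_n + z·[2/3·y_n + 1/3·y_{n+1}] ⇒ (1 − 1/3z)y_{n+1} = (1 + 2/3z)y_n
  so R(z) = (1 + 2/3z)/(1 − 1/3z).

Solve |R(x)|<1 on ℝ⁻.
x=-0.31: |R|=0.7190
R=−1: 1+2/3x = −1+1/3x ⇒ -1/3x=2 ⇒ x=2/(-1/3)=-6.0000
Confirm numerically:
  x=-5.146: |R|=0.89516 <1
  x=-4.655: |R|=0.82430 <1
  x=-2.605: |R|=0.39429 <1
  x=-6.508: |R|=1.05343 >1
  x=-6.388: |R|=1.04133 >1
  x=-6.316: |R|=1.03392 >1
Interval (-6.0000, 0).

(-6.0000, 0).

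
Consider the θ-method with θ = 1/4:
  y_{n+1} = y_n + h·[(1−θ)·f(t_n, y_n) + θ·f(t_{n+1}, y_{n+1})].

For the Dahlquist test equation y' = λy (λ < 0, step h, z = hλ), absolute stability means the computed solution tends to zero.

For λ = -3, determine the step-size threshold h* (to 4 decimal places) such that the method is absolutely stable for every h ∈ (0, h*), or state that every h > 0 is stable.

Set f=λy, z=hλ:
  y_{n+1} = y_n + z·[3/4·y_n + 1/4·y_{n+1}] ⇒ (1 − 1/4z)y_{n+1} = (1 + 3/4z)y_n
  ⇒ R(z) = (1 + 3/4z)/(1 − 1/4z).

Find x<0 with |R(x)|<1.
x=-0.75: |R|=0.3684
R=−1: 1+3/4x = −1+1/4x ⇒ -1/2x=2 ⇒ x=2/(-1/2)=-4.0000
Confirm numerically:
  x=-3.967: |R|=0.99172 <1
  x=-3.594: |R|=0.89307 <1
  x=-3.381: |R|=0.83227 <1
  x=-4.456: |R|=1.10785 >1
  x=-4.032: |R|=1.00797 >1
So |R|<1 on (-4.0000, 0).

(-4.0000,0); λ=-3 ⇒ h* = (4)/3 = 1.3333.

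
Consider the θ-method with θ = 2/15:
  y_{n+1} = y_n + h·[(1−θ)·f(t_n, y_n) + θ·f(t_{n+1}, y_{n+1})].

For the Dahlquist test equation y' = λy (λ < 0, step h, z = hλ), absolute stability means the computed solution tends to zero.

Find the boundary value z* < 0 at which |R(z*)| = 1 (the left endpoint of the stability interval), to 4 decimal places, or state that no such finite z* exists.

left endpoint -2.7273.

On y'=λy, z=hλ:
  y_{n+1} = y_n + z·[13/15·y_n + 2/15·y_{n+1}] ⇒ (1 − 2/15z)y_{n+1} = (1 + 13/15z)y_n
  R(z) = (1 + 13/15z)/(1 − 2/15z).

Need |R(x)|<1, x<0.
x=-0.59: |R|=0.4530
R=−1: 1+13/15x = −1+2/15x ⇒ -11/15x=2 ⇒ x=2/(-11/15)=-2.7273
Confirm numerically:
  x=-2.316: |R|=0.76956 <1
  x=-1.979: |R|=0.56583 <1
  x=-1.520: |R|=0.26386 <1
  x=-1.143: |R|=0.00816 <1
  x=-2.959: |R|=1.12186 >1
  x=-2.952: |R|=1.11825 >1
So |R|<1 on (-2.7273, 0).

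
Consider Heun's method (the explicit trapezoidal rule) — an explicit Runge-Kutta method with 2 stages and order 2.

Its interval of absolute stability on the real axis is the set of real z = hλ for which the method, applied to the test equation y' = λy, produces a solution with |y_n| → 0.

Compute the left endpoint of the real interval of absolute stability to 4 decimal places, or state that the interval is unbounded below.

On y'=λy, z=hλ:
  order 2, 2-stage ⇒ R(z)=1+z+z^2/2
  (e.g. R(-1.63)=0.69845, |R|=0.69845)

Boundary: |R(x)|=1, x<0.
x=-1.63: |R|=0.6985
|R(-1.37)|=0.5685 |R(-1.21)|=0.5221 |R(-1.05)|=0.5012
Bisect:
  x_lo=-2.8065 |R|=2.1316  x_hi=-0.2718 |R|=0.7652
  mid=-1.53912 |R|=0.64532 →hi
  mid=-2.17279 |R|=1.18772 →lo
  mid=-1.85595 |R|=0.86633 →hi
  mid=-2.01437 |R|=1.01447 →lo
  mid=-1.93516 |R|=0.93726 →hi
  mid=-1.97477 |R|=0.97508 →hi
  mid=-1.99457 |R|=0.99458 →hi
  ...
  [-2.00014,-1.99998] ⇒ x*=-2.0000
So |R|<1 on (-2.0000, 0).

left endpoint -2.0000.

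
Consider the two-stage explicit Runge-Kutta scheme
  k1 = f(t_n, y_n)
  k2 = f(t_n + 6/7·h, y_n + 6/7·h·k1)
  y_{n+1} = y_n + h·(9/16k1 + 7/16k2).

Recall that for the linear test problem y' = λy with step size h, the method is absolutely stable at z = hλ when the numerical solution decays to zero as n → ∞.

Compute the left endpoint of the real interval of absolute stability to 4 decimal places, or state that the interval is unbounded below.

With y'=λy (z=hλ):
  k1=λy_n ⇒ h·k1=z·y_n;  k2=λ(1+6/7z)y_n ⇒ h·k2=z(1+6/7z)y_n
  y_{n+1}/y_n = 1 + 9/16z + 7/16z(1+6/7z) = 1 + z + 3/8z²
  ⇒ R(z) = 1 + z + 3/8z².

Boundary: |R(x)|=1, x<0.
x=-1.08: |R|=0.3574
R=1: x+3/8x²=0 ⇒ x=−8/3=-2.6667; min R=1−1/(4·3/8)=0.3333>−1
Confirm numerically:
  x=-1.784: |R|=0.40950 <1
  x=-1.490: |R|=0.34254 <1
  x=-1.301: |R|=0.33373 <1
  x=-3.020: |R|=1.40015 >1
  x=-2.918: |R|=1.27502 >1
  x=-2.897: |R|=1.25023 >1
Interval (-2.6667, 0).

left endpoint -2.6667.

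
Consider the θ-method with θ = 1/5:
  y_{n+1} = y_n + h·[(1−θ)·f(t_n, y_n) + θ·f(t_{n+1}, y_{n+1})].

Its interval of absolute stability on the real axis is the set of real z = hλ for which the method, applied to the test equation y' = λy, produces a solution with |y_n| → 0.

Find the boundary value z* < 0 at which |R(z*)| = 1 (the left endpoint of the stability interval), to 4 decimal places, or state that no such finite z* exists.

z* = -3.3333.

With y'=λy (z=hλ):
  y_{n+1} = y_n + z·[4/5·y_n + 1/5·y_{n+1}] ⇒ (1 − 1/5z)y_{n+1} = (1 + 4/5z)y_n
  so R(z) = (1 + 4/5z)/(1 − 1/5z).

Find x<0 with |R(x)|<1.
x=-1.54: |R|=0.1774
R=−1: 1+4/5x = −1+1/5x ⇒ -3/5x=2 ⇒ x=2/(-3/5)=-3.3333
Confirm numerically:
  x=-2.266: |R|=0.55932 <1
  x=-1.879: |R|=0.36575 <1
  x=-1.775: |R|=0.30996 <1
  x=-3.735: |R|=1.13795 >1
  x=-3.542: |R|=1.07328 >1
  x=-3.421: |R|=1.03123 >1
Interval (-3.3333, 0).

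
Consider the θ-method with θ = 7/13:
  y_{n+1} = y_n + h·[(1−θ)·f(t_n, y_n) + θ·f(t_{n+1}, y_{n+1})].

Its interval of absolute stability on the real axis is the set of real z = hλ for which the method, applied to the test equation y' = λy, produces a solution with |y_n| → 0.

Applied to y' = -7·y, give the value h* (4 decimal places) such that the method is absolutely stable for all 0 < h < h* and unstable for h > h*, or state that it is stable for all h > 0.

(−∞, 0) — no finite endpoint. Any h>0 works for λ=-7.

Set f=λy, z=hλ:
  y_{n+1} = y_n + z·[6/13·y_n + 7/13·y_{n+1}] ⇒ (1 − 7/13z)y_{n+1} = (1 + 6/13z)y_n
  R(z) = (1 + 6/13z)/(1 − 7/13z).

Solve |R(x)|<1 on ℝ⁻.
x=-1.01: |R|=0.3458
x=-2: |R|=0.0370
x=-10: |R|=0.5663
x=-100: |R|=0.8233
θ=7/13≥1/2 ⇒ |1+6/13x|<|1−7/13x| ∀x<0 ⇒ stable on all of ℝ⁻.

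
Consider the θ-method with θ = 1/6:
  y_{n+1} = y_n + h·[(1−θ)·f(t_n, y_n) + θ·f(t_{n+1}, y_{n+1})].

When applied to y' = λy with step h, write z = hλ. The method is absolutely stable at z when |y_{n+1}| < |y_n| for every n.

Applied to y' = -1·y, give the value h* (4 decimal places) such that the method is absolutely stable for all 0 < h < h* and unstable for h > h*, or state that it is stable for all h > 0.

(-3.0000,0); λ=-1 ⇒ h* = (3)/1 = 3.0000.

Test eqn y'=λy, z=hλ:
  y_{n+1} = y_n + z·[5/6·y_n + 1/6·y_{n+1}] ⇒ (1 − 1/6z)y_{n+1} = (1 + 5/6z)y_n
  ⇒ R(z) = (1 + 5/6z)/(1 − 1/6z).

Need |R(x)|<1, x<0.
x=-0.57: |R|=0.4795
R=−1: 1+5/6x = −1+1/6x ⇒ -2/3x=2 ⇒ x=2/(-2/3)=-3.0000
Confirm numerically:
  x=-2.490: |R|=0.75972 <1
  x=-2.385: |R|=0.70662 <1
  x=-2.366: |R|=0.69687 <1
  x=-3.402: |R|=1.17103 >1
  x=-3.091: |R|=1.04004 >1
So |R|<1 on (-3.0000, 0).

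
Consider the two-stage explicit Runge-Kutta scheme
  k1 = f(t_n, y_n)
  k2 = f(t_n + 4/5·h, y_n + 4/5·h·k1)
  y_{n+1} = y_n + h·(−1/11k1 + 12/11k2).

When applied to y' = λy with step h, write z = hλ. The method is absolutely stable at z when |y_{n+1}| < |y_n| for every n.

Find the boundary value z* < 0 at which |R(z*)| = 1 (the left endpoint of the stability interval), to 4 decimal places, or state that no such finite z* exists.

z* = -1.1458.

On y'=λy, z=hλ:
  k1=λy_n ⇒ h·k1=z·y_n;  k2=λ(1+4/5z)y_n ⇒ h·k2=z(1+4/5z)y_n
  y_{n+1}/y_n = 1 − 1/11z + 12/11z(1+4/5z) = 1 + z + 48/55z²
  so R(z) = 1 + z + 48/55z².

Need |R(x)|<1, x<0.
x=-1.24: |R|=1.1019
R=1: x+48/55x²=0 ⇒ x=−55/48=-1.1458; min R=1−1/(4·48/55)=0.7135>−1
Confirm numerically:
  x=-1.037: |R|=0.90150 <1
  x=-0.838: |R|=0.77487 <1
  x=-0.636: |R|=0.71701 <1
  x=-0.487: |R|=0.71998 <1
  x=-1.359: |R|=1.25282 >1
  x=-1.263: |R|=1.12915 >1
So |R|<1 on (-1.1458, 0).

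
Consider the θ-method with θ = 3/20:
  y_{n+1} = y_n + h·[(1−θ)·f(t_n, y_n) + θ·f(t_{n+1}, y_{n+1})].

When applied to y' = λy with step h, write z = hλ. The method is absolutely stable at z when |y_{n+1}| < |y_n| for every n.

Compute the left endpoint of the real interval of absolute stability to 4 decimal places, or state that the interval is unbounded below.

On y'=λy, z=hλ:
  y_{n+1} = y_n + z·[17/20·y_n + 3/20·y_{n+1}] ⇒ (1 − 3/20z)y_{n+1} = (1 + 17/20z)y_n
  R(z) = (1 + 17/20z)/(1 − 3/20z).

Solve |R(x)|<1 on ℝ⁻.
x=-0.79: |R|=0.2937
R=−1: 1+17/20x = −1+3/20x ⇒ -7/10x=2 ⇒ x=2/(-7/10)=-2.8571
Confirm numerically:
  x=-2.427: |R|=0.77926 <1
  x=-1.705: |R|=0.35775 <1
  x=-1.593: |R|=0.28577 <1
  x=-1.442: |R|=0.18556 <1
  x=-3.287: |R|=1.20153 >1
  x=-3.054: |R|=1.09451 >1
So |R|<1 on (-2.8571, 0).

z* = -2.8571.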